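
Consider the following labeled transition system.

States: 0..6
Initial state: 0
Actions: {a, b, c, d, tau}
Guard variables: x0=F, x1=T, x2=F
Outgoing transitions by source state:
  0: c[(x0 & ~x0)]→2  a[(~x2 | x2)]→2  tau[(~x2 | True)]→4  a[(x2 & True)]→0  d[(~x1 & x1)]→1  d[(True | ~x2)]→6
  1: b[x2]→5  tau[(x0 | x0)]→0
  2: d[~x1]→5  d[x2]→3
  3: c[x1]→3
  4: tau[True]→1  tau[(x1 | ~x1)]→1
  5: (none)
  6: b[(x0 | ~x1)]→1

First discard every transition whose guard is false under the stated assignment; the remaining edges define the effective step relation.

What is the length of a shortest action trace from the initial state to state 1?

Answer: 2

Analysis:
BFS to 1:
  depth 0: {0}
  depth 1: {2,4,6}
  depth 2: {1}
depth(1)=2, e.g. tau·tau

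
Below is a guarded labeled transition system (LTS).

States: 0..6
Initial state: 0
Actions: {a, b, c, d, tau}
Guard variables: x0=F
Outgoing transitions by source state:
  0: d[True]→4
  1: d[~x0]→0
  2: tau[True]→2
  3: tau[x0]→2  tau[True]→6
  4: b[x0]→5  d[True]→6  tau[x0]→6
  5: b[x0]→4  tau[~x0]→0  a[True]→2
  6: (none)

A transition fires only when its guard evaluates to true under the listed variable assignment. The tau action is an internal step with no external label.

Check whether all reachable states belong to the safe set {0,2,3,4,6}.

Answer: INVARIANT HOLDS

Working:
Inv-set: {0,2,3,4,6}
Reachable = {0,4,6}
  0: ✓
  4: ✓
  6: ✓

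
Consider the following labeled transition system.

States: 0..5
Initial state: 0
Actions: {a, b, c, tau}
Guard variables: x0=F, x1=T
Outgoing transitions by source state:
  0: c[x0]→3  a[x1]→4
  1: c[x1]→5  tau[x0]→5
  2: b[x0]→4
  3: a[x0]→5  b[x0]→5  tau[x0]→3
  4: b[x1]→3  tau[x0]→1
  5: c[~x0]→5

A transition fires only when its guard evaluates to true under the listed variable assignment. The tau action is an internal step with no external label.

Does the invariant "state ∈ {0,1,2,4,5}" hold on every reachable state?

Inv-set: {0,1,2,4,5}
Reach set: {0,3,4}
  0: ok
  3: outside
  4: ok
counterexample path to 3: a·b

Answer: INVARIANT VIOLATED at state 3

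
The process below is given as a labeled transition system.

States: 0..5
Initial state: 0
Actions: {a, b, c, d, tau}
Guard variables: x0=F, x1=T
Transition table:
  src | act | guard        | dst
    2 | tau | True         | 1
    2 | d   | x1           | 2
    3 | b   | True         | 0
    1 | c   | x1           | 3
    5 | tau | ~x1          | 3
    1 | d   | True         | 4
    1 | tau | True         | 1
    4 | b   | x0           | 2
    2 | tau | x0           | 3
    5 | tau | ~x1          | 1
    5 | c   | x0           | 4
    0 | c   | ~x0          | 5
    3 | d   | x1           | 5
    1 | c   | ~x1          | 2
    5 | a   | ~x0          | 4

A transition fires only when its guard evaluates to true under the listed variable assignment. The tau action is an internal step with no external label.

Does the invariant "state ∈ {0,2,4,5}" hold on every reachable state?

Inv-set: {0,2,4,5}
R = {0,4,5}
  0: safe
  4: safe
  5: safe

Answer: INVARIANT HOLDS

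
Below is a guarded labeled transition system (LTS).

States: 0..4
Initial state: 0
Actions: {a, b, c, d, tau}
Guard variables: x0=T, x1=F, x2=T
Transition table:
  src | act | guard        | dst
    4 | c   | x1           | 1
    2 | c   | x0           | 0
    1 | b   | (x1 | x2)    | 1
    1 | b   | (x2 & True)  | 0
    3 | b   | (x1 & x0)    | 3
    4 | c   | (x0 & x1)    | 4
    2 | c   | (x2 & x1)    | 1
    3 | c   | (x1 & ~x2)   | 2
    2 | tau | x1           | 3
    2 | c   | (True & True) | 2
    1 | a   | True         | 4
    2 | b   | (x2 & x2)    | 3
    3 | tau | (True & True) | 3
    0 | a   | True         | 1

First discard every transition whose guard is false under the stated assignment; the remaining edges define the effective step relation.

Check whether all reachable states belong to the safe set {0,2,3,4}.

Answer: INVARIANT VIOLATED at state 1

Working:
Inv-set: {0,2,3,4}
Reachable = {0,1,4}
  0: ok
  1: ✗ unsafe
  4: ok
reach 1 via a — violates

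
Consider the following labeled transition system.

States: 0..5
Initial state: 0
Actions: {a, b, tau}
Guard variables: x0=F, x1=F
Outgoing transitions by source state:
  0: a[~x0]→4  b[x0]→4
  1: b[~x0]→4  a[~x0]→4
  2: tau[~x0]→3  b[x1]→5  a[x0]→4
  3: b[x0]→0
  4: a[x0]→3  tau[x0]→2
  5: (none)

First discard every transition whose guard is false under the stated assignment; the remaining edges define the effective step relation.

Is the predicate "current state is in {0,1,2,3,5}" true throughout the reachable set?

Answer: INVARIANT VIOLATED at state 4

Working:
Inv-set: {0,1,2,3,5}
Reach set: {0,4}
  0: ✓
  4: VIOLATES
reach 4 via a — violates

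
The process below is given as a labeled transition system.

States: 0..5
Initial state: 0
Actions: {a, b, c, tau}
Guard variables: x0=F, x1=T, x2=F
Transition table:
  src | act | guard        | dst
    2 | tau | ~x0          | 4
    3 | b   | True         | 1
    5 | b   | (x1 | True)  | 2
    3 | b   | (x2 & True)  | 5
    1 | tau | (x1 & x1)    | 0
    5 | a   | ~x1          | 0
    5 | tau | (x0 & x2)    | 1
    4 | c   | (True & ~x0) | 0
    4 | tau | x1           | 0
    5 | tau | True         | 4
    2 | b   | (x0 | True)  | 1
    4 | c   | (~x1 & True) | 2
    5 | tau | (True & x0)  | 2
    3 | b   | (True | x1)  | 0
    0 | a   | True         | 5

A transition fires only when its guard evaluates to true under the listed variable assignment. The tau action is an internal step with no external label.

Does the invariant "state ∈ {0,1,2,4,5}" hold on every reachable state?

Allowed set {0,1,2,4,5}
Reach set: {0,1,2,4,5}
  0: safe
  1: safe
  2: safe
  4: safe
  5: safe

Answer: INVARIANT HOLDS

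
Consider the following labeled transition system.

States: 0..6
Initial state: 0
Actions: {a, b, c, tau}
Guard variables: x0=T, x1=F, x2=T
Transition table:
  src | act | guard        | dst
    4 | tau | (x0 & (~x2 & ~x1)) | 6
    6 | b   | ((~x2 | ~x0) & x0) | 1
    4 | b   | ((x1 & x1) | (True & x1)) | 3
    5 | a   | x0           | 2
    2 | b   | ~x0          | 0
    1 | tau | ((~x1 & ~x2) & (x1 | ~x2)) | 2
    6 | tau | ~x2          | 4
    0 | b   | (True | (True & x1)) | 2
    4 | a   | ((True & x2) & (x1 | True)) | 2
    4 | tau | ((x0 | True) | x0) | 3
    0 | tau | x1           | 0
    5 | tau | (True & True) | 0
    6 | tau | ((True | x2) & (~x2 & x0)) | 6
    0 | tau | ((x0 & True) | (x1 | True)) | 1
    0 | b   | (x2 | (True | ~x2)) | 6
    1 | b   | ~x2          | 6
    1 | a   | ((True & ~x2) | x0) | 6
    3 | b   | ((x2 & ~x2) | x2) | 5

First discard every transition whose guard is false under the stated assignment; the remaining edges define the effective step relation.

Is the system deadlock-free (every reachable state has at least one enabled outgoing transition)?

Answer: DEADLOCK at state 2

Analysis:
R = {0,1,2,6}
  0: b→2  b→6  tau→1  [deg 3]
  1: a→6  [deg 1]
  2: ∅  [no exit]
  6: ∅  [no exit]
witness 2: b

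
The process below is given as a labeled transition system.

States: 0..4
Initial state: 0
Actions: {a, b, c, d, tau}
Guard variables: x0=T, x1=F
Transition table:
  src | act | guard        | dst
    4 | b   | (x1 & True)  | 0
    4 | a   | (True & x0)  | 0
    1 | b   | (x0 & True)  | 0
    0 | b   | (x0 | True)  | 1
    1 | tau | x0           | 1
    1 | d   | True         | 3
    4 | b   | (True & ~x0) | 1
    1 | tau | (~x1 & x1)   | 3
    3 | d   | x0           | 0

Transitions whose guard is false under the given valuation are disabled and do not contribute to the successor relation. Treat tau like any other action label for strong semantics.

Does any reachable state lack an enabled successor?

R = {0,1,3}
  0: b→1  [deg 1]
  1: b→0  d→3  tau→1  [deg 3]
  3: d→0  [deg 1]

Answer: DEADLOCK-FREE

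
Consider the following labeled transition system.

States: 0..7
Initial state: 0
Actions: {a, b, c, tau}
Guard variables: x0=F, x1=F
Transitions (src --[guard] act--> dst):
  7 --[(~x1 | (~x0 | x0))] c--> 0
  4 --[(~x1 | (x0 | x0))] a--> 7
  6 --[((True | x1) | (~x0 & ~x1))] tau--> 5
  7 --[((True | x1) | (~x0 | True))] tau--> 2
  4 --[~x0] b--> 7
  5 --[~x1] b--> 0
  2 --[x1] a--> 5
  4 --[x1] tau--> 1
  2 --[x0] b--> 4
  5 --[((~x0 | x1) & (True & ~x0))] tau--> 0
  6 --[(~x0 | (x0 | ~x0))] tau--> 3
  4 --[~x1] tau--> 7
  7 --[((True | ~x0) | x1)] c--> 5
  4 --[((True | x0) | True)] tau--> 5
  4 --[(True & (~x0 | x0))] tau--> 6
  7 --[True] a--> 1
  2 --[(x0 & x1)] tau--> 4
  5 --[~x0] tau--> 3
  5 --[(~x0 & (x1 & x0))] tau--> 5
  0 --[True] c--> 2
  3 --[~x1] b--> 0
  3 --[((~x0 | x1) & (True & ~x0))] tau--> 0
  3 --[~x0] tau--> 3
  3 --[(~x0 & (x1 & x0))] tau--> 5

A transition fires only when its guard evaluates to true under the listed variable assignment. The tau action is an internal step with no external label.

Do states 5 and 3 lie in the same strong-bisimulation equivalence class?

Compute ~ classes (split until stable):
  π0 = {{0,1,2,3,4,5,6,7}}
  π1 = {{0},{1,2},{3,5},{4},{6},{7}}
6 equivalence class(es) (converged in 2)
5∈{3,5}, 3∈{3,5}

Answer: BISIMILAR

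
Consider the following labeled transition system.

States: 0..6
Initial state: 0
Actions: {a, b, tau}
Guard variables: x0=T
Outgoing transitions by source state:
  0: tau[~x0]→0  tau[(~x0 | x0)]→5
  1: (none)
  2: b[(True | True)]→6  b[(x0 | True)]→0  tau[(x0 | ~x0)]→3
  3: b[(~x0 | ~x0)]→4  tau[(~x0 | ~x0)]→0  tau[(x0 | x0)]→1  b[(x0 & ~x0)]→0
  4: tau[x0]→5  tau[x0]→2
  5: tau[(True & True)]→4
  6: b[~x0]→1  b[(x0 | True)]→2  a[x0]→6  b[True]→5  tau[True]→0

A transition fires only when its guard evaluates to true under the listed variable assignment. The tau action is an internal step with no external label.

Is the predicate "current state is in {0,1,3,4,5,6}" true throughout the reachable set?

Allowed set {0,1,3,4,5,6}
R = {0,1,2,3,4,5,6}
  0: safe
  1: safe
  2: VIOLATES
  3: safe
  4: safe
  5: safe
  6: safe
reach 2 via tau·tau·tau — violates

Answer: INVARIANT VIOLATED at state 2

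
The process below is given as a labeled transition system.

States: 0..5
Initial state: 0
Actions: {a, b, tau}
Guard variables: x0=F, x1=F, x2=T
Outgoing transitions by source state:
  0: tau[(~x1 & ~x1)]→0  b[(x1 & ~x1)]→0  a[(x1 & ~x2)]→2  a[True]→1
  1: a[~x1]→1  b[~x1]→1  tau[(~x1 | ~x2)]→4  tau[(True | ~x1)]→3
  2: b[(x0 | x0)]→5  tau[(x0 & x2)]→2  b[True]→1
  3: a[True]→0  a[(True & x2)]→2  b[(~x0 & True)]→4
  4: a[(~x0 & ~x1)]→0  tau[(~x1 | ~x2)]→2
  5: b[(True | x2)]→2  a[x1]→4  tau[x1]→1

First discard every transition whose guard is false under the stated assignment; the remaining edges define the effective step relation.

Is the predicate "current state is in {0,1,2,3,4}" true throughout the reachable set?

Safe = {0,1,2,3,4}
Reach set: {0,1,2,3,4}
  0: ok
  1: ok
  2: ok
  3: ok
  4: ok

Answer: INVARIANT HOLDS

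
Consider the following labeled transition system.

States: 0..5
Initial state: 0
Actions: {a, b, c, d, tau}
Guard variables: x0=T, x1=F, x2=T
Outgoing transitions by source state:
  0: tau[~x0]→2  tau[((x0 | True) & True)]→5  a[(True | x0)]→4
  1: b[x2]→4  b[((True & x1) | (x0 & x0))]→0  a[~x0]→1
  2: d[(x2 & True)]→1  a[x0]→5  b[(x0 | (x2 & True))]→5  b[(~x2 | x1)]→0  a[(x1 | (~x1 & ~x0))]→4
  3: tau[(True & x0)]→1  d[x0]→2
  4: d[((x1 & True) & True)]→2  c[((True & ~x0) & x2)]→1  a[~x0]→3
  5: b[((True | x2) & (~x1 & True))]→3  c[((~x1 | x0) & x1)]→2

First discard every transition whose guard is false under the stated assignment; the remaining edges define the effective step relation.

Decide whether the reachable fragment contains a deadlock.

Reach set: {0,1,2,3,4,5}
  0: a→4  tau→5  [2 exit(s)]
  1: b→0  b→4  [2 exit(s)]
  2: a→5  b→5  d→1  [3 exit(s)]
  3: d→2  tau→1  [2 exit(s)]
  4: ∅  [deadlock]
  5: b→3  [1 exit(s)]
witness 4: a

Answer: DEADLOCK at state 4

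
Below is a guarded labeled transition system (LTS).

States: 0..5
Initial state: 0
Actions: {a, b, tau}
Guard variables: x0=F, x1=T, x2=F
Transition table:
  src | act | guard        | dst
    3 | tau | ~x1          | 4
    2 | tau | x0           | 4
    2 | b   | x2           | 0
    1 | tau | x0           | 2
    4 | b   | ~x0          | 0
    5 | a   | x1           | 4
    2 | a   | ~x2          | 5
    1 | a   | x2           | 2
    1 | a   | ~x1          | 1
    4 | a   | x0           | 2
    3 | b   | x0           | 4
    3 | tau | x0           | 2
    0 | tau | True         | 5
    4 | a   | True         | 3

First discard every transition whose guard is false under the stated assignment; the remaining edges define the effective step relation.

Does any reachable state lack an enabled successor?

Answer: DEADLOCK at state 3

Analysis:
Reachable = {0,3,4,5}
  0: tau→5  [1 out]
  3: ∅  [STUCK]
  4: a→3  b→0  [2 out]
  5: a→4  [1 out]
trace reaching 3: tau·a·a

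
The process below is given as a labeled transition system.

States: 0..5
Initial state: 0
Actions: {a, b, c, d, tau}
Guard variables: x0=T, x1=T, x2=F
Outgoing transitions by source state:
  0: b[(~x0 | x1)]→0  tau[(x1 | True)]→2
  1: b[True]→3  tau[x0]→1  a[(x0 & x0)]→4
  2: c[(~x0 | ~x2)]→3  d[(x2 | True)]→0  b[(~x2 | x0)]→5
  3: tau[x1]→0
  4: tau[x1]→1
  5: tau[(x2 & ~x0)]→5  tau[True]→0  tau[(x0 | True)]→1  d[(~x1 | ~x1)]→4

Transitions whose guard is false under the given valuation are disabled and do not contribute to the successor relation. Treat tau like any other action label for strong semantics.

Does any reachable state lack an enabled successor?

Reach set: {0,1,2,3,4,5}
  0: b→0  tau→2  [2 exit(s)]
  1: a→4  b→3  tau→1  [3 exit(s)]
  2: b→5  c→3  d→0  [3 exit(s)]
  3: tau→0  [1 exit(s)]
  4: tau→1  [1 exit(s)]
  5: tau→0  tau→1  [2 exit(s)]

Answer: DEADLOCK-FREE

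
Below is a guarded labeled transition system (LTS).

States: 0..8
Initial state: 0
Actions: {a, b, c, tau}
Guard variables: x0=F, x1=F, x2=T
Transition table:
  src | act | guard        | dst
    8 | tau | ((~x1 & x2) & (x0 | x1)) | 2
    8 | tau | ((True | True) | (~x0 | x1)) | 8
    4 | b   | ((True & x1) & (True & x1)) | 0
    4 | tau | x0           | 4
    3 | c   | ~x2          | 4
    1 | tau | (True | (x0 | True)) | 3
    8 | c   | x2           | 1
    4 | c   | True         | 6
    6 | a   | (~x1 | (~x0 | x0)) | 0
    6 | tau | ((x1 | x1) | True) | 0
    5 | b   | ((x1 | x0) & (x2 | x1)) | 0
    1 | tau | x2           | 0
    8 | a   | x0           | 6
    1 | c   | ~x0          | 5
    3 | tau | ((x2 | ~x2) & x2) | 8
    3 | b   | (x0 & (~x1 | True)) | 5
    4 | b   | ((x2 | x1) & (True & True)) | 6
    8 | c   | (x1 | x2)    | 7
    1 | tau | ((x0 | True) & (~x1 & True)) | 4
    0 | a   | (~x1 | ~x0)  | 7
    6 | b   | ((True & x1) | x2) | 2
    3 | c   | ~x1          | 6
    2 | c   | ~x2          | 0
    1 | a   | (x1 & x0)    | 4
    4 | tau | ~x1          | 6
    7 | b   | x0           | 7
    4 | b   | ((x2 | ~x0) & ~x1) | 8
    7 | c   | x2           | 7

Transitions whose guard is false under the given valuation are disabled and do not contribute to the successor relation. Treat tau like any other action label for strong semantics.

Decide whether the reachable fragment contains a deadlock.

R = {0,7}
  0: a→7  [1 exit(s)]
  7: c→7  [1 exit(s)]

Answer: DEADLOCK-FREE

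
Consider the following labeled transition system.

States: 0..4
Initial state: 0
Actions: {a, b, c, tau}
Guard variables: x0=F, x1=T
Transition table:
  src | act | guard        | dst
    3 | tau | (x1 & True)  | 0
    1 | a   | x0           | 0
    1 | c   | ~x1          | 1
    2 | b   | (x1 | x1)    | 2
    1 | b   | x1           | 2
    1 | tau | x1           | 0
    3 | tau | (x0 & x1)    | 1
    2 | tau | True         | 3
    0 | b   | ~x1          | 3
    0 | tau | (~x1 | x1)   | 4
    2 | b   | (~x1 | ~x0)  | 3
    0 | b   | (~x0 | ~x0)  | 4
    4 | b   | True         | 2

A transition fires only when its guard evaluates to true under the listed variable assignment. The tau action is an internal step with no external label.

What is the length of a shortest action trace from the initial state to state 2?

Answer: 2

Working:
Breadth-first toward 2:
  L0 = {0}
  L1 = {4}
  L2 = {2}
2 enters at depth 2; path b·b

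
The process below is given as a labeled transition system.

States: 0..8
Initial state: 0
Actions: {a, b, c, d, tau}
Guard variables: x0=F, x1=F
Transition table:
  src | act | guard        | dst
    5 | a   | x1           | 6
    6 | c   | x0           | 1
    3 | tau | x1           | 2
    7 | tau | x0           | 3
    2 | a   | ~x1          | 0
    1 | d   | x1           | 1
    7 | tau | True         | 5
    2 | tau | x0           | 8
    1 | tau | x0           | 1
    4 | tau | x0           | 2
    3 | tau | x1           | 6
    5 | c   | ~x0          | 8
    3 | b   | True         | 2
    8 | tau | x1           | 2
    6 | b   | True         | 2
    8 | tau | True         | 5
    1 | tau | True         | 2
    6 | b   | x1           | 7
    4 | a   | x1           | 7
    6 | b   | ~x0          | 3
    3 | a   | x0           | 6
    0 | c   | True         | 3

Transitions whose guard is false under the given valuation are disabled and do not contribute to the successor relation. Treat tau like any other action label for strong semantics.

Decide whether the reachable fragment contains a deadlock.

Reachable = {0,2,3}
  0: c→3  [1 out]
  2: a→0  [1 out]
  3: b→2  [1 out]

Answer: DEADLOCK-FREE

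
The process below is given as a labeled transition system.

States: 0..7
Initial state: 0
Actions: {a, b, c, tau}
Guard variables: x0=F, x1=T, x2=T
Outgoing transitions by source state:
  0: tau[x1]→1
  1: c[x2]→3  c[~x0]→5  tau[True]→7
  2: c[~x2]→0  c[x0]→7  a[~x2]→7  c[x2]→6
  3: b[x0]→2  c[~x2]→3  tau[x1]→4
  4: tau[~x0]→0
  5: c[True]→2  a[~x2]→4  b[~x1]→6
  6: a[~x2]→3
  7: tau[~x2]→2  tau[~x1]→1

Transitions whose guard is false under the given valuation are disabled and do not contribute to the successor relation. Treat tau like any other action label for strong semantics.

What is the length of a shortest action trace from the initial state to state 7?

Answer: 2

Analysis:
Layered search for 7:
  L0 = {0}
  L1 = {1}
  L2 = {3,5,7}
first hit 7 at d=2 via tau·tau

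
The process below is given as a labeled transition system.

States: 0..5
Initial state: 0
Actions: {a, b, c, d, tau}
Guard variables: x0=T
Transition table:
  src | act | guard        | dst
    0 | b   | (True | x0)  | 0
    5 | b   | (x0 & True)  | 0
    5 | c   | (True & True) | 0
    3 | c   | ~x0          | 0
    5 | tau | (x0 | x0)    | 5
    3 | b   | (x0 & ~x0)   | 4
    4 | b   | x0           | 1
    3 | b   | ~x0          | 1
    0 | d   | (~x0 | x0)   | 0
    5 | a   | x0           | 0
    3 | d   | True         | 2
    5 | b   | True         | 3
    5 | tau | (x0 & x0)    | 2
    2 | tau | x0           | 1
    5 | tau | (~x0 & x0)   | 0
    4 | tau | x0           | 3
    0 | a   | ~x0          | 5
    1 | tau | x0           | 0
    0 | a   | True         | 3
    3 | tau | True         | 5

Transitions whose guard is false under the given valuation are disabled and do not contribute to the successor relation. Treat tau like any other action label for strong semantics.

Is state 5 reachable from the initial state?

Answer: REACHABLE

Trace:
15 transition(s) survive guard evaluation.
L0 = {0}
L1 = {3}  cumulative {0,3}
L2 = {2,5}  cumulative {0,2,3,5}
L3 = {1}  cumulative {0,1,2,3,5}
Reachable = {0,1,2,3,5}
trace reaching 5: a·tau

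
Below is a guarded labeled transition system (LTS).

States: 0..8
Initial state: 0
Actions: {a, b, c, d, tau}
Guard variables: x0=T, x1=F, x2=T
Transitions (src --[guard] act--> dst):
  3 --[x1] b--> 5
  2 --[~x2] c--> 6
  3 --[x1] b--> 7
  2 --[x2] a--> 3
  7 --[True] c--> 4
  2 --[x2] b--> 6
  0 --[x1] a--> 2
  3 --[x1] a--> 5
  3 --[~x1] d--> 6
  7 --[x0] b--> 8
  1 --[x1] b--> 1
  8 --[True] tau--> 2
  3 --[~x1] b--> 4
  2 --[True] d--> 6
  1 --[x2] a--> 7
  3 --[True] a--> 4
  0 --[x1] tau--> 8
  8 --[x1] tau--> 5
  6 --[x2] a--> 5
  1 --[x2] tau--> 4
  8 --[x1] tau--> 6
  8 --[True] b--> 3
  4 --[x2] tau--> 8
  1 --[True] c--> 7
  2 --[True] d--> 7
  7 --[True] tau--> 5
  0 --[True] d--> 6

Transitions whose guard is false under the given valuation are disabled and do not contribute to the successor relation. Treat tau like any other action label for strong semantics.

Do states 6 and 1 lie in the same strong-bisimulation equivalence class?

Answer: NOT BISIMILAR

Working:
Refine partition for ~:
  P[0] = {{0,1,2,3,4,5,6,7,8}}
  P[1] = {{0},{1},{2,3},{4},{5},{6},{7},{8}}
  P[2] = {{0},{1},{2},{3},{4},{5},{6},{7},{8}}
9 equivalence class(es) (converged in 3)
[6]={6}  [1]={1}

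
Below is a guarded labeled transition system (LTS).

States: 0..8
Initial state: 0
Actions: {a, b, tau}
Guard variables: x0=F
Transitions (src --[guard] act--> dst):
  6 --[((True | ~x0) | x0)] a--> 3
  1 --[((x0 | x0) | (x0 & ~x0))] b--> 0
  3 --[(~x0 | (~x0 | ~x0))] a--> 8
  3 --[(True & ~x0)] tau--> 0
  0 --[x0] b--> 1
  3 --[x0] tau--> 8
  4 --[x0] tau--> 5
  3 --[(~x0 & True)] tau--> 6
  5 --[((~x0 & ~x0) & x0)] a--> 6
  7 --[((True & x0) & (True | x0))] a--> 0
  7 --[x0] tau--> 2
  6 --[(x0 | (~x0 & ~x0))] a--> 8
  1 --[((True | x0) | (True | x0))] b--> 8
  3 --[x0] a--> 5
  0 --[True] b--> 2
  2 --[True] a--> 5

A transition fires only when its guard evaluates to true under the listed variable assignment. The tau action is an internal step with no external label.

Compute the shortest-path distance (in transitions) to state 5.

Answer: 2

Trace:
Layered search for 5:
  Layer 0: {0}
  Layer 1: {2}
  Layer 2: {5}
5 enters at depth 2; path b·a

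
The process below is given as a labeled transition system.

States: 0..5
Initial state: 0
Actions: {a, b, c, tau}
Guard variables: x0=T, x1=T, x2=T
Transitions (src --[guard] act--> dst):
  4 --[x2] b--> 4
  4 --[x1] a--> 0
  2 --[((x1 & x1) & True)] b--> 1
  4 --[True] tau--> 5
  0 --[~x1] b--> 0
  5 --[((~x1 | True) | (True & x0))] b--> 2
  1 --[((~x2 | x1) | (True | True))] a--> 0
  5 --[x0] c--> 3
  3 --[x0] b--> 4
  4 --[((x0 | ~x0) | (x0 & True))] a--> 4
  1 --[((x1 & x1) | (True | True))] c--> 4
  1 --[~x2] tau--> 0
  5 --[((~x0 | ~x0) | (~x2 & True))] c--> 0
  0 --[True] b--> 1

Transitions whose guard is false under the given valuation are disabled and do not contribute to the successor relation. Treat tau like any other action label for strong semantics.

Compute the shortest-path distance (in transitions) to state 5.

Answer: 3

Trace:
BFS to 5:
  L0 = {0}
  L1 = {1}
  L2 = {4}
  L3 = {5}
depth(5)=3, e.g. b·c·tau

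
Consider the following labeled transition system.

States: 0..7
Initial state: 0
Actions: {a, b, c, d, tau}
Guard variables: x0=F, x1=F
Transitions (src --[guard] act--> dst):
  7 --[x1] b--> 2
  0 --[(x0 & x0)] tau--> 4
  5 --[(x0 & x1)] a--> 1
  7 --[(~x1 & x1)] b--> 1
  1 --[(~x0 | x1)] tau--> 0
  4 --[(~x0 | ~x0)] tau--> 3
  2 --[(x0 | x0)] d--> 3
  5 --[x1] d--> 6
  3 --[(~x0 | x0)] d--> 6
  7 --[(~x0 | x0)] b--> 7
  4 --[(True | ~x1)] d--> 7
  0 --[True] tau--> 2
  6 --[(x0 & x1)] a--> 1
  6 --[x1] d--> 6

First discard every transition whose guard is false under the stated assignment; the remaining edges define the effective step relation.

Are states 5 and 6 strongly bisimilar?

Answer: BISIMILAR

Analysis:
Refine partition for ~:
  π0 = {{0,1,2,3,4,5,6,7}}
  π1 = {{0,1},{2,5,6},{3},{4},{7}}
  π2 = {{0},{1},{2,5,6},{3},{4},{7}}
stable after 3 split(s): 6 block(s)
5∈{2,5,6}, 6∈{2,5,6}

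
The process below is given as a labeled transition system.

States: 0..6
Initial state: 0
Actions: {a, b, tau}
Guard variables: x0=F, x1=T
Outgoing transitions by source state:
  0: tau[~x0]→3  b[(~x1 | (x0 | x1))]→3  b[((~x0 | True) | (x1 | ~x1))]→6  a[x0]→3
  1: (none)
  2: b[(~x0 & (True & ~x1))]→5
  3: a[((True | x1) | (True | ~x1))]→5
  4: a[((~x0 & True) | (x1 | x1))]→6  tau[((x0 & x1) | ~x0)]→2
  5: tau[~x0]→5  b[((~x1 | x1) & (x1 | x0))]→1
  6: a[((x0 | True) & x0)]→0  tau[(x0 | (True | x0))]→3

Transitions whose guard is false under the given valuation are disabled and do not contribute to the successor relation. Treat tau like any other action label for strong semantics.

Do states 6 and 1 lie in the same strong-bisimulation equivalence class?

Answer: NOT BISIMILAR

Working:
Compute ~ classes (split until stable):
  round 0: {{0,1,2,3,4,5,6}}
  round 1: {{0,5},{1,2},{3},{4},{6}}
  round 2: {{0},{1,2},{3},{4},{5},{6}}
stable after 3 split(s): 6 block(s)
6∈{6}, 1∈{1,2}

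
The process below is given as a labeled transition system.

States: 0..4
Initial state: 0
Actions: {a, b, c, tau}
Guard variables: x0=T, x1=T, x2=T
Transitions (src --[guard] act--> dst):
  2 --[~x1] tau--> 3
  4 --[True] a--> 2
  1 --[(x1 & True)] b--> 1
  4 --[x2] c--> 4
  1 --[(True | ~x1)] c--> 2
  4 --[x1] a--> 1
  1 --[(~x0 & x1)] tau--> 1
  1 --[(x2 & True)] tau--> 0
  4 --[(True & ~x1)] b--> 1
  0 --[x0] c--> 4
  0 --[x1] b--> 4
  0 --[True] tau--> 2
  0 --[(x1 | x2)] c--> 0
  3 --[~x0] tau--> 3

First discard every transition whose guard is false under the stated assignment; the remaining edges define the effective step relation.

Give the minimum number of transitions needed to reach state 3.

Answer: UNREACHABLE

Analysis:
Layered search for 3:
  L0 = {0}
  L1 = {2,4}
  L2 = {1}
3 never appears.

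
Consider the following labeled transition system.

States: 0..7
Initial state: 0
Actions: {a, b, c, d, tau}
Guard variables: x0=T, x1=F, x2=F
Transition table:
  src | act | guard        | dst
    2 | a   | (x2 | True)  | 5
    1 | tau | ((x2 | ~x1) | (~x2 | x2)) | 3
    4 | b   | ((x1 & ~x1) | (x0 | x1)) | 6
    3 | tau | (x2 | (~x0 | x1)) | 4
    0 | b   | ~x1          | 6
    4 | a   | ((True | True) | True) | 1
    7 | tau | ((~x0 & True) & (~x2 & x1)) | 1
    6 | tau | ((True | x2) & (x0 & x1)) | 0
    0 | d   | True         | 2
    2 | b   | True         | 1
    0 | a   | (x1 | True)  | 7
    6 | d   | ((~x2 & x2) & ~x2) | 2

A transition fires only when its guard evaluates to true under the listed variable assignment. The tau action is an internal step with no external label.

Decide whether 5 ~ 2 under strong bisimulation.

Answer: NOT BISIMILAR

Analysis:
Refine partition for ~:
  round 0: {{0,1,2,3,4,5,6,7}}
  round 1: {{0},{1},{2,4},{3,5,6,7}}
  round 2: {{0},{1},{2},{3,5,6,7},{4}}
5 equivalence class(es) (converged in 3)
class of 5: {3,5,6,7}; class of 2: {2}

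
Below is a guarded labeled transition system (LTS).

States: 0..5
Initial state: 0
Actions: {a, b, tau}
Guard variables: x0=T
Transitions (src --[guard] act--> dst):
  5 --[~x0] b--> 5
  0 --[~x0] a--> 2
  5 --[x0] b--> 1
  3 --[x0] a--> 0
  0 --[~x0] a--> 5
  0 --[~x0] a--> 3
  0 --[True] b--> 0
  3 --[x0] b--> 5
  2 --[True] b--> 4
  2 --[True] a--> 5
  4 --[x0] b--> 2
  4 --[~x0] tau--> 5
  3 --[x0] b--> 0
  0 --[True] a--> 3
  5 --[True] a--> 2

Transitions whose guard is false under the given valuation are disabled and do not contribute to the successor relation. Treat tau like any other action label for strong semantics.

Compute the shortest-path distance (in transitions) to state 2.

Answer: 3

Analysis:
Breadth-first toward 2:
  depth 0: {0}
  depth 1: {3}
  depth 2: {5}
  depth 3: {1,2}
first hit 2 at d=3 via a·b·a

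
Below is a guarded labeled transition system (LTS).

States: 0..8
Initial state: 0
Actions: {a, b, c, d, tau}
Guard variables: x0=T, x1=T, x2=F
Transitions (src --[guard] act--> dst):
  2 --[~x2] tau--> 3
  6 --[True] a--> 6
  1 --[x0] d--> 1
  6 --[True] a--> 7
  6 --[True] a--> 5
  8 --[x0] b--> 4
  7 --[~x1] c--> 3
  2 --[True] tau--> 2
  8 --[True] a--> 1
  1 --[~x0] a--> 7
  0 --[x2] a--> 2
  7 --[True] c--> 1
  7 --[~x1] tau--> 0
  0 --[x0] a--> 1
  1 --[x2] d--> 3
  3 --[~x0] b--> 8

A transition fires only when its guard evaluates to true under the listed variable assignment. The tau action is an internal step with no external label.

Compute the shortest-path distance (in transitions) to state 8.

Answer: UNREACHABLE

Trace:
BFS to 8:
  L0 = {0}
  L1 = {1}
8 never appears.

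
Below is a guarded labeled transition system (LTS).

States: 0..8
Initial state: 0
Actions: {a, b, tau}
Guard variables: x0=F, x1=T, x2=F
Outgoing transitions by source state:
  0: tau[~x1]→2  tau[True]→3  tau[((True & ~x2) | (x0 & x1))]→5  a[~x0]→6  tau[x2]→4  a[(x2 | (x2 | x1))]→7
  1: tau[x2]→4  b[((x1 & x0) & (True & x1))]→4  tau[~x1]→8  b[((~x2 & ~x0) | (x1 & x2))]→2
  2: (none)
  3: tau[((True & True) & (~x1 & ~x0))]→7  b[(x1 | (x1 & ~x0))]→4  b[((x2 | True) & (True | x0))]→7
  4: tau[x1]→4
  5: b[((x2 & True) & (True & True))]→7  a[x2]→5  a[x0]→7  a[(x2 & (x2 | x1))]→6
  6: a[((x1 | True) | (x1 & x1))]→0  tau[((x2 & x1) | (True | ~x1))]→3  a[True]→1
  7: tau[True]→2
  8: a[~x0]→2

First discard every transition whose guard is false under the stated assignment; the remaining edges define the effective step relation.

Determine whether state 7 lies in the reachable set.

Answer: REACHABLE

Working:
13 transition(s) survive guard evaluation.
depth 0: {0}
depth 1: {3,5,6,7}  cumulative {0,3,5,6,7}
depth 2: {1,2,4}  cumulative {0,1,2,3,4,5,6,7}
Reach set: {0,1,2,3,4,5,6,7}
Path to 7: a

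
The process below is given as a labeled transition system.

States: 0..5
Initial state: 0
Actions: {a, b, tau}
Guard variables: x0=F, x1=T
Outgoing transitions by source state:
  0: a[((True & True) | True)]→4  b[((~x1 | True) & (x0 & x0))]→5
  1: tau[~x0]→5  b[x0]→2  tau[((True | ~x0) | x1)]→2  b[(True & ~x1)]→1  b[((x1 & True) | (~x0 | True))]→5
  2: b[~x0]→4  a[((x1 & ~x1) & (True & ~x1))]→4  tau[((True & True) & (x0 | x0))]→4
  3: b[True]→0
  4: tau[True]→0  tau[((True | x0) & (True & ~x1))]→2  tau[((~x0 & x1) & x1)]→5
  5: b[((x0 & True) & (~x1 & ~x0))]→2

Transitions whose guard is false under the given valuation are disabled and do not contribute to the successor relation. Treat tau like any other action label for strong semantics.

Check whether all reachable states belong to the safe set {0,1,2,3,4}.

Answer: INVARIANT VIOLATED at state 5

Trace:
Inv-set: {0,1,2,3,4}
R = {0,4,5}
  0: safe
  4: safe
  5: outside
reach 5 via a·tau — violates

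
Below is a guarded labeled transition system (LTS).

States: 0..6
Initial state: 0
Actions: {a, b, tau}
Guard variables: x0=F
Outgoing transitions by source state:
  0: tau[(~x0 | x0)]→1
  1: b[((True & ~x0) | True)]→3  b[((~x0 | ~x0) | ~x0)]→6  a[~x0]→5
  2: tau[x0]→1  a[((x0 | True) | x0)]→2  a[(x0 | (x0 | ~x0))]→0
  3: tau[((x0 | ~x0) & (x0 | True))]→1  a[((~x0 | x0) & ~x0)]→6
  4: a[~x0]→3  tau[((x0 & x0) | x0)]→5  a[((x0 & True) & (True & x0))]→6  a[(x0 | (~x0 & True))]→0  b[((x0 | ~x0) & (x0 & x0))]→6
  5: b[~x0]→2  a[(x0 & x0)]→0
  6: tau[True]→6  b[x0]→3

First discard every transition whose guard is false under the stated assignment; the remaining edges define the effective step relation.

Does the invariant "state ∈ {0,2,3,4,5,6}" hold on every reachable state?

Answer: INVARIANT VIOLATED at state 1

Trace:
Safe = {0,2,3,4,5,6}
Reachable = {0,1,2,3,5,6}
  0: ok
  1: outside
  2: ok
  3: ok
  5: ok
  6: ok
witness against invariant: tau → 1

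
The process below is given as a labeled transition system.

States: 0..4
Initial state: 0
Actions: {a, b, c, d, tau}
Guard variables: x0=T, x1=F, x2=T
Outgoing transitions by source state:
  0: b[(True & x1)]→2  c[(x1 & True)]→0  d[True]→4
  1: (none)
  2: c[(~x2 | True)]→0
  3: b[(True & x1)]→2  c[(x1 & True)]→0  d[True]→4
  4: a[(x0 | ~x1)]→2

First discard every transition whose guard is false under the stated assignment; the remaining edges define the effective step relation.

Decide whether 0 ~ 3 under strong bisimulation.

Answer: BISIMILAR

Working:
Refine partition for ~:
  round 0: {{0,1,2,3,4}}
  round 1: {{0,3},{1},{2},{4}}
4 equivalence class(es) (converged in 2)
class of 0: {0,3}; class of 3: {0,3}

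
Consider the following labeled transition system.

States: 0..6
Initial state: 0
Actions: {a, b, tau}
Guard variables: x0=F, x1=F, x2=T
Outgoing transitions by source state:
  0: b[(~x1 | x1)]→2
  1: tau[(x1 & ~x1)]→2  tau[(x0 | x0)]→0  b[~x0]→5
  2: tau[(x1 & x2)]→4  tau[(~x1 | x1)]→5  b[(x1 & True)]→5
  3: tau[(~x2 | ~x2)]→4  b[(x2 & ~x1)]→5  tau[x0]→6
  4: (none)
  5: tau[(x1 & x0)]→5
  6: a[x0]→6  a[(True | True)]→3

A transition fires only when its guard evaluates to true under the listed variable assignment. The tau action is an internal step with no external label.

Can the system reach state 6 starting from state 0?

Answer: UNREACHABLE

Analysis:
Guard filter leaves 5 enabled edge(s).
L0 = {0}
L1 = {2}  total {0,2}
L2 = {5}  total {0,2,5}
R = {0,2,5}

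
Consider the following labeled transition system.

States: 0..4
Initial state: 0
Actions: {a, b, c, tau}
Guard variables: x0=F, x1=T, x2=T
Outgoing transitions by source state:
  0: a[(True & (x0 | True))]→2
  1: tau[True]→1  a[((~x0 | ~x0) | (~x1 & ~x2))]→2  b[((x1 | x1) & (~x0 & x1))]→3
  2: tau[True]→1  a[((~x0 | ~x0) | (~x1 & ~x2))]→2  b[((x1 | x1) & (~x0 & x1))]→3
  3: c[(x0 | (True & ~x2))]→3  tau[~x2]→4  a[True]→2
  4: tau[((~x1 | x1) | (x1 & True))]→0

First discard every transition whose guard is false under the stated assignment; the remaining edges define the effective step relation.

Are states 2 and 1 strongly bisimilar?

Answer: BISIMILAR

Analysis:
Bisimulation quotient by refinement:
  round 0: {{0,1,2,3,4}}
  round 1: {{0,3},{1,2},{4}}
Fixed point at round 2; 3 class(es).
[2]={1,2}  [1]={1,2}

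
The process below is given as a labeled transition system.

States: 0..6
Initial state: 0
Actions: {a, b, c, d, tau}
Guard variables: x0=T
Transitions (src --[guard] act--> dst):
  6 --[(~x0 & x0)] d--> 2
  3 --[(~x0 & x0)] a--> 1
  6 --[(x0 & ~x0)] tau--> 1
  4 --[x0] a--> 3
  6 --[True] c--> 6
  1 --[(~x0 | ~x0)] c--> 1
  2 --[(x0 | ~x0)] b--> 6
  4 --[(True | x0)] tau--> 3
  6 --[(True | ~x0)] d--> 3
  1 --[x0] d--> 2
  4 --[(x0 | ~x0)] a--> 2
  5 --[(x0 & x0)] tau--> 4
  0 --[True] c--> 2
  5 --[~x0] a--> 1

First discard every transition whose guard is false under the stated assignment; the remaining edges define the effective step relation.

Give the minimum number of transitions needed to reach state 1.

Answer: UNREACHABLE

Trace:
Layered search for 1:
  Layer 0: {0}
  Layer 1: {2}
  Layer 2: {6}
  Layer 3: {3}
1 never appears.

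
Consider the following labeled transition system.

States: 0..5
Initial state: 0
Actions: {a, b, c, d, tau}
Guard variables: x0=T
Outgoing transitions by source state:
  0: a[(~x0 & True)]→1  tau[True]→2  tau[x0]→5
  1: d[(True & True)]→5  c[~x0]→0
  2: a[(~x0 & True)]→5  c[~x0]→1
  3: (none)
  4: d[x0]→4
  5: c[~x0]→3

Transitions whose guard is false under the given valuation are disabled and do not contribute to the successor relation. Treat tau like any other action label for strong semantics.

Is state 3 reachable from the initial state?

Answer: UNREACHABLE

Trace:
After dropping false guards: 4 live edges.
depth 0: {0}
depth 1: {2,5}  total {0,2,5}
R = {0,2,5}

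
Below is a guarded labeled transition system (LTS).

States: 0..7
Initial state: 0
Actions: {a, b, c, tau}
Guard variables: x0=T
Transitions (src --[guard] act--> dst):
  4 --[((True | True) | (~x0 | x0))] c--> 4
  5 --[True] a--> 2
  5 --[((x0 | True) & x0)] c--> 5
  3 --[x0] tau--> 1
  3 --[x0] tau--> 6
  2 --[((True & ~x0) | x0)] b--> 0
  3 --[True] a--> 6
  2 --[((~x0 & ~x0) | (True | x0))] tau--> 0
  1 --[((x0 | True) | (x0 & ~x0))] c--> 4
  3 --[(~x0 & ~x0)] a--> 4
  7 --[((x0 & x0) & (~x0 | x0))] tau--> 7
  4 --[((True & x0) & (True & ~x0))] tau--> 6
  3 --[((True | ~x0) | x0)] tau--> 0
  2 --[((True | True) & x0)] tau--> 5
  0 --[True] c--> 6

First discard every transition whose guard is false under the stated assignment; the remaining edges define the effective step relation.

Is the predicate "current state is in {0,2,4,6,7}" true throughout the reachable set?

Inv-set: {0,2,4,6,7}
R = {0,6}
  0: ✓
  6: ✓

Answer: INVARIANT HOLDS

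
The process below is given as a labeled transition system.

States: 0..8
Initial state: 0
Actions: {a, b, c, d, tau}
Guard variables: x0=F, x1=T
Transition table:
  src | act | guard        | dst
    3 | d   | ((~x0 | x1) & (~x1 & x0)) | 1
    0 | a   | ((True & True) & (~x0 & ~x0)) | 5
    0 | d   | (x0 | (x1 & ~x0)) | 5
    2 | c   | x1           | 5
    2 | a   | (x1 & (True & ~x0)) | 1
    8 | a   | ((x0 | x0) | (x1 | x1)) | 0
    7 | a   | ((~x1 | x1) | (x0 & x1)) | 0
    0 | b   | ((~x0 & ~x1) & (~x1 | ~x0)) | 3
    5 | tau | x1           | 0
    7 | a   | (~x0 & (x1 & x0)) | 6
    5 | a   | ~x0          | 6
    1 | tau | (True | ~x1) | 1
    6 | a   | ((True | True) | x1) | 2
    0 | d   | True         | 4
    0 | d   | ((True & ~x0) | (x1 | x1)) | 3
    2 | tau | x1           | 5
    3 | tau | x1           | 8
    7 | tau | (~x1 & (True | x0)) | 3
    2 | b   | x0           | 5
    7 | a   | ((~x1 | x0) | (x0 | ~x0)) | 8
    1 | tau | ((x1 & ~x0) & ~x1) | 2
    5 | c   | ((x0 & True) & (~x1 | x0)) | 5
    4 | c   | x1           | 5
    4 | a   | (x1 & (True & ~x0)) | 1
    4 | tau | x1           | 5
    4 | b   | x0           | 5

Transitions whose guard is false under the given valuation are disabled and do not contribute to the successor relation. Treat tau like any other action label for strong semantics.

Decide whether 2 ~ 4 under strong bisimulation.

Bisimulation quotient by refinement:
  round 0: {{0,1,2,3,4,5,6,7,8}}
  round 1: {{0},{1,3},{2,4},{5},{6,7,8}}
  round 2: {{0},{1},{2,4},{3},{5},{6},{7},{8}}
8 equivalence class(es) (converged in 3)
2∈{2,4}, 4∈{2,4}

Answer: BISIMILAR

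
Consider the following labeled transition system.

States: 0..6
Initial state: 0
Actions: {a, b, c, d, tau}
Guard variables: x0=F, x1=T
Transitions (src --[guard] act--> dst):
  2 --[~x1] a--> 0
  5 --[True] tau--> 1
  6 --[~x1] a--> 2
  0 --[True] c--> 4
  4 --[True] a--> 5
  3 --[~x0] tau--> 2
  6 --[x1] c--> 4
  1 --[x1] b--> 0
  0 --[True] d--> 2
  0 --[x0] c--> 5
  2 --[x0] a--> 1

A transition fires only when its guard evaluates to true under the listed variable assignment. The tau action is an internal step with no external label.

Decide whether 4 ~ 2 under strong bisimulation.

Answer: NOT BISIMILAR

Analysis:
Refine partition for ~:
  π0 = {{0,1,2,3,4,5,6}}
  π1 = {{0},{1},{2},{3,5},{4},{6}}
  π2 = {{0},{1},{2},{3},{4},{5},{6}}
Fixed point at round 3; 7 class(es).
[4]={4}  [2]={2}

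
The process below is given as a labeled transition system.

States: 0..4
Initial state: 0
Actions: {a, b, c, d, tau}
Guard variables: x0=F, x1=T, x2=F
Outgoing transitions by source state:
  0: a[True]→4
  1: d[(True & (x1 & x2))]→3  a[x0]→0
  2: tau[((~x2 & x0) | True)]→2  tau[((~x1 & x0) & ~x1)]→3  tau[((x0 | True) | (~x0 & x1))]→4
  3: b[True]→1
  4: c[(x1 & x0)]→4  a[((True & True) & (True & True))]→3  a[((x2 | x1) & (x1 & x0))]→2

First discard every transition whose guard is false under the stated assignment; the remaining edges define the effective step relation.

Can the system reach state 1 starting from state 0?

Answer: REACHABLE

Working:
5 transition(s) survive guard evaluation.
depth 0: {0}
depth 1: {4}  now seen {0,4}
depth 2: {3}  now seen {0,3,4}
depth 3: {1}  now seen {0,1,3,4}
Reach set: {0,1,3,4}
trace reaching 1: a·a·b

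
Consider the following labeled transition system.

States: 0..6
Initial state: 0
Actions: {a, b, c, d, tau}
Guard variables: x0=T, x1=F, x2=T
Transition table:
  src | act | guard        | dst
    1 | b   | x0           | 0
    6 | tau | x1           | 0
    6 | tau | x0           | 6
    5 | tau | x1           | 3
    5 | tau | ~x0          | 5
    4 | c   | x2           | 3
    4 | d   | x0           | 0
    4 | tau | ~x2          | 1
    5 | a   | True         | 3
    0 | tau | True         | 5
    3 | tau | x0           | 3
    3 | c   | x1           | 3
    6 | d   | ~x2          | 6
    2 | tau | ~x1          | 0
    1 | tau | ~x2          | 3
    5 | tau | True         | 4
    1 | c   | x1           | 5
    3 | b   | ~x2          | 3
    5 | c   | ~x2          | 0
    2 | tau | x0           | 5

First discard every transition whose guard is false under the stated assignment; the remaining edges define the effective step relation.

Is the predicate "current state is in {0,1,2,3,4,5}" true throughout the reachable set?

Answer: INVARIANT HOLDS

Working:
Inv-set: {0,1,2,3,4,5}
Reach set: {0,3,4,5}
  0: ok
  3: ok
  4: ok
  5: ok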